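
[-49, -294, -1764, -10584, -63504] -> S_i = -49*6^i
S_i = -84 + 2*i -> [-84, -82, -80, -78, -76]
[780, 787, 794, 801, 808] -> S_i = 780 + 7*i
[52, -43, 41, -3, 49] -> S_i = Random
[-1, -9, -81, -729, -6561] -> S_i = -1*9^i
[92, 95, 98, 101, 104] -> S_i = 92 + 3*i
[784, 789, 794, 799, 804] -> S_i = 784 + 5*i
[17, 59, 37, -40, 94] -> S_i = Random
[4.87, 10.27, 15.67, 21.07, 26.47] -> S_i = 4.87 + 5.40*i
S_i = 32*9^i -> [32, 288, 2592, 23328, 209952]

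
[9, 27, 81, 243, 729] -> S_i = 9*3^i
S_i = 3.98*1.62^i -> [3.98, 6.45, 10.45, 16.92, 27.41]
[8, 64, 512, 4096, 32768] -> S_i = 8*8^i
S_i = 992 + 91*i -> [992, 1083, 1174, 1265, 1356]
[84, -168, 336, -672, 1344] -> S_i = 84*-2^i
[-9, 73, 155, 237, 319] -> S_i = -9 + 82*i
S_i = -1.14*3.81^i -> [-1.14, -4.34, -16.55, -63.05, -240.22]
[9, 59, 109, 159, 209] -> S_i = 9 + 50*i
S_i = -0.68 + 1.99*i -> [-0.68, 1.31, 3.3, 5.29, 7.28]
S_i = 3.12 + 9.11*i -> [3.12, 12.23, 21.34, 30.45, 39.56]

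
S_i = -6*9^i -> [-6, -54, -486, -4374, -39366]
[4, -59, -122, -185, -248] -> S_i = 4 + -63*i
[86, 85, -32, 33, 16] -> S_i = Random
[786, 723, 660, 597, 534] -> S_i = 786 + -63*i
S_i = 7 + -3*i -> [7, 4, 1, -2, -5]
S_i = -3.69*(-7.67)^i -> [-3.69, 28.3, -217.08, 1664.99, -12770.5]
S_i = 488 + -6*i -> [488, 482, 476, 470, 464]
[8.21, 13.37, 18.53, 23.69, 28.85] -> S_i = 8.21 + 5.16*i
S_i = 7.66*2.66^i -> [7.66, 20.38, 54.2, 144.17, 383.49]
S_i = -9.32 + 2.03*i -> [-9.32, -7.29, -5.26, -3.23, -1.2]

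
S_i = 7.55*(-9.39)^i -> [7.55, -70.89, 665.7, -6250.92, 58696.11]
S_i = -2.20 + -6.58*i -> [-2.2, -8.78, -15.36, -21.94, -28.52]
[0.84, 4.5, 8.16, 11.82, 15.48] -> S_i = 0.84 + 3.66*i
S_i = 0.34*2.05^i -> [0.34, 0.7, 1.43, 2.93, 6.0]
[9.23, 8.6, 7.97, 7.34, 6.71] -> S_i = 9.23 + -0.63*i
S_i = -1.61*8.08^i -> [-1.61, -13.01, -105.11, -849.3, -6862.33]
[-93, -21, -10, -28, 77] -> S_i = Random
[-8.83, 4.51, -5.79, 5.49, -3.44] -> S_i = Random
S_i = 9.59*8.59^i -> [9.59, 82.38, 707.63, 6078.52, 52214.52]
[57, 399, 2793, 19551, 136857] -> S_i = 57*7^i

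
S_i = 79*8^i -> [79, 632, 5056, 40448, 323584]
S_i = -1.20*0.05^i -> [-1.2, -0.06, -0.0, -0.0, -0.0]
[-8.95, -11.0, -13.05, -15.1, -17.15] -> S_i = -8.95 + -2.05*i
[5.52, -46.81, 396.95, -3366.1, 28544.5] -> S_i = 5.52*(-8.48)^i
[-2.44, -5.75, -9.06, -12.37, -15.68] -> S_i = -2.44 + -3.31*i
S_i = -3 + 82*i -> [-3, 79, 161, 243, 325]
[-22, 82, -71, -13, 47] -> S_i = Random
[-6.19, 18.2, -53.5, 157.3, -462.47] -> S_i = -6.19*(-2.94)^i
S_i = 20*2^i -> [20, 40, 80, 160, 320]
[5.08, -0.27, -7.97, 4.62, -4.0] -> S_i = Random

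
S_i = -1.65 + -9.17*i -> [-1.65, -10.82, -19.99, -29.16, -38.33]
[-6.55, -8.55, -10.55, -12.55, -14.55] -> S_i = -6.55 + -2.00*i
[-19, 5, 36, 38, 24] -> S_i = Random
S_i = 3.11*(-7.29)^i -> [3.11, -22.67, 165.28, -1204.88, 8783.56]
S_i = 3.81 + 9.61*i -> [3.81, 13.42, 23.03, 32.64, 42.25]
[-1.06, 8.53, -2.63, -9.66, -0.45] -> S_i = Random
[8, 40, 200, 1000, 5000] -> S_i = 8*5^i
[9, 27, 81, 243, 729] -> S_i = 9*3^i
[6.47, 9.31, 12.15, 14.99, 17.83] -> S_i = 6.47 + 2.84*i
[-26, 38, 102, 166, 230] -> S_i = -26 + 64*i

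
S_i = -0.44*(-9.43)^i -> [-0.44, 4.15, -39.13, 368.97, -3479.36]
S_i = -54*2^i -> [-54, -108, -216, -432, -864]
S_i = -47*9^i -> [-47, -423, -3807, -34263, -308367]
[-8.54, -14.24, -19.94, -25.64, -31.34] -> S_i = -8.54 + -5.70*i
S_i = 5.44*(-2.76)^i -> [5.44, -15.01, 41.44, -114.37, 315.67]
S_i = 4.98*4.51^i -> [4.98, 22.46, 101.29, 456.83, 2060.32]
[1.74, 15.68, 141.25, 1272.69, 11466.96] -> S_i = 1.74*9.01^i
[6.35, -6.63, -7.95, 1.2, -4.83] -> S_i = Random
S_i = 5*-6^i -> [5, -30, 180, -1080, 6480]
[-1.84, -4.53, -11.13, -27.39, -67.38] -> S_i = -1.84*2.46^i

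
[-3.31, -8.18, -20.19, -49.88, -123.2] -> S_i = -3.31*2.47^i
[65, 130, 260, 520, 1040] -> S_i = 65*2^i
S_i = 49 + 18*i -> [49, 67, 85, 103, 121]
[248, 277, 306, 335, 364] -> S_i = 248 + 29*i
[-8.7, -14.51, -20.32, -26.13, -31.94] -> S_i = -8.70 + -5.81*i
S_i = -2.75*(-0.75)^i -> [-2.75, 2.06, -1.55, 1.16, -0.87]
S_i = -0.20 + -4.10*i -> [-0.2, -4.3, -8.4, -12.5, -16.6]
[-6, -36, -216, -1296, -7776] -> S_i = -6*6^i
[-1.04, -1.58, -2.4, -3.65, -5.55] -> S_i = -1.04*1.52^i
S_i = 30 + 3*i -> [30, 33, 36, 39, 42]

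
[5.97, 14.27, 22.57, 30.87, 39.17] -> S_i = 5.97 + 8.30*i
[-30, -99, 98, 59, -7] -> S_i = Random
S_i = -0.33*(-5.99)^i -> [-0.33, 1.98, -11.84, 70.92, -424.84]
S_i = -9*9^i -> [-9, -81, -729, -6561, -59049]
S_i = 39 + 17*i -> [39, 56, 73, 90, 107]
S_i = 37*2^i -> [37, 74, 148, 296, 592]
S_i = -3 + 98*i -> [-3, 95, 193, 291, 389]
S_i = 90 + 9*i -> [90, 99, 108, 117, 126]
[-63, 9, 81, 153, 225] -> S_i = -63 + 72*i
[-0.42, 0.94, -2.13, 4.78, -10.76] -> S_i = -0.42*(-2.25)^i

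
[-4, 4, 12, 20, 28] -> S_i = -4 + 8*i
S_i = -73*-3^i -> [-73, 219, -657, 1971, -5913]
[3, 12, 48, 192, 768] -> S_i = 3*4^i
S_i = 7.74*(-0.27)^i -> [7.74, -2.09, 0.56, -0.15, 0.04]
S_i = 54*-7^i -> [54, -378, 2646, -18522, 129654]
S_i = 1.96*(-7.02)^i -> [1.96, -13.76, 96.59, -678.06, 4759.97]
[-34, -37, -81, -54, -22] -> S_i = Random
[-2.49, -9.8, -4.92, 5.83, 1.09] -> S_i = Random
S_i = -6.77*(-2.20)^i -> [-6.77, 14.89, -32.77, 72.09, -158.59]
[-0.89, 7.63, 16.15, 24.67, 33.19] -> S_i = -0.89 + 8.52*i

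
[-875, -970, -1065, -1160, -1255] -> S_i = -875 + -95*i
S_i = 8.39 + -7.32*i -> [8.39, 1.07, -6.25, -13.57, -20.89]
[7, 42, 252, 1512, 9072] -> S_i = 7*6^i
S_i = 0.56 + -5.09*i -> [0.56, -4.53, -9.62, -14.71, -19.8]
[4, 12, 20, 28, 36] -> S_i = 4 + 8*i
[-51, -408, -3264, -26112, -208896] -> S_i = -51*8^i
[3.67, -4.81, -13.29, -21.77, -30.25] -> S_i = 3.67 + -8.48*i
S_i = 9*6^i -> [9, 54, 324, 1944, 11664]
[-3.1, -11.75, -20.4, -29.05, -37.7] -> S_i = -3.10 + -8.65*i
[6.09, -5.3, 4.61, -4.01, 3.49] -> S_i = 6.09*(-0.87)^i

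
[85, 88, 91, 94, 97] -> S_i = 85 + 3*i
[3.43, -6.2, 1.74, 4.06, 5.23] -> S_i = Random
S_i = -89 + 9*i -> [-89, -80, -71, -62, -53]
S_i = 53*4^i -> [53, 212, 848, 3392, 13568]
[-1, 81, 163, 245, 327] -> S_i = -1 + 82*i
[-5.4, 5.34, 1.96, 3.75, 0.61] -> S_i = Random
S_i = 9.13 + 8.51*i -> [9.13, 17.64, 26.15, 34.66, 43.17]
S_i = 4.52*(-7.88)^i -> [4.52, -35.62, 280.67, -2211.65, 17427.83]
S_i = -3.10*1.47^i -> [-3.1, -4.56, -6.7, -9.85, -14.48]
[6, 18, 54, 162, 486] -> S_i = 6*3^i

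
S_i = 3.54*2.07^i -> [3.54, 7.33, 15.17, 31.4, 65.0]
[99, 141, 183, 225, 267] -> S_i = 99 + 42*i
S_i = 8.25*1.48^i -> [8.25, 12.21, 18.07, 26.74, 39.58]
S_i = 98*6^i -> [98, 588, 3528, 21168, 127008]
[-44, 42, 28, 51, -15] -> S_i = Random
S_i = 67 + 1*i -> [67, 68, 69, 70, 71]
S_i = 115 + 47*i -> [115, 162, 209, 256, 303]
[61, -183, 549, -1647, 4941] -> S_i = 61*-3^i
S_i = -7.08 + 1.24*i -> [-7.08, -5.84, -4.6, -3.36, -2.12]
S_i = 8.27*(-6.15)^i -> [8.27, -50.86, 312.79, -1923.67, 11830.58]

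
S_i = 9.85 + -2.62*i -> [9.85, 7.23, 4.61, 1.99, -0.63]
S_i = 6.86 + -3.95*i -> [6.86, 2.91, -1.04, -4.99, -8.94]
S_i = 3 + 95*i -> [3, 98, 193, 288, 383]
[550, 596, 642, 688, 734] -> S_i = 550 + 46*i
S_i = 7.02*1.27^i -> [7.02, 8.92, 11.32, 14.38, 18.26]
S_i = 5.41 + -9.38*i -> [5.41, -3.97, -13.35, -22.73, -32.11]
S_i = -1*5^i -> [-1, -5, -25, -125, -625]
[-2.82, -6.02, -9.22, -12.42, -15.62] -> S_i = -2.82 + -3.20*i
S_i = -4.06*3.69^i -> [-4.06, -14.98, -55.28, -203.99, -752.72]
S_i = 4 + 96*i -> [4, 100, 196, 292, 388]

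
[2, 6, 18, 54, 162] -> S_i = 2*3^i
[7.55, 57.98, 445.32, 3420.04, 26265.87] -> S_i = 7.55*7.68^i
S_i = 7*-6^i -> [7, -42, 252, -1512, 9072]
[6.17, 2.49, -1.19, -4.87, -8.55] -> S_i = 6.17 + -3.68*i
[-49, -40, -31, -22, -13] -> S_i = -49 + 9*i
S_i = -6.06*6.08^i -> [-6.06, -36.84, -224.02, -1362.02, -8281.08]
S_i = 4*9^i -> [4, 36, 324, 2916, 26244]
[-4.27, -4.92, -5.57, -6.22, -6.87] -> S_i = -4.27 + -0.65*i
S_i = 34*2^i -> [34, 68, 136, 272, 544]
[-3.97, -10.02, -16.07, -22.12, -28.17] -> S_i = -3.97 + -6.05*i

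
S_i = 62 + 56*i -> [62, 118, 174, 230, 286]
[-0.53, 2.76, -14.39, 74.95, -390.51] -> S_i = -0.53*(-5.21)^i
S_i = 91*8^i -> [91, 728, 5824, 46592, 372736]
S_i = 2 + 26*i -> [2, 28, 54, 80, 106]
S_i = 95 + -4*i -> [95, 91, 87, 83, 79]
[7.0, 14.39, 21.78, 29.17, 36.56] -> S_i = 7.00 + 7.39*i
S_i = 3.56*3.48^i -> [3.56, 12.39, 43.11, 150.03, 522.12]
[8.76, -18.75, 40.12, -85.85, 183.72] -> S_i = 8.76*(-2.14)^i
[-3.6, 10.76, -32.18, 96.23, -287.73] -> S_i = -3.60*(-2.99)^i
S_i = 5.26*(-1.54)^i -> [5.26, -8.1, 12.47, -19.21, 29.58]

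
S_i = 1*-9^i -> [1, -9, 81, -729, 6561]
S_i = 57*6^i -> [57, 342, 2052, 12312, 73872]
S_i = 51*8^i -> [51, 408, 3264, 26112, 208896]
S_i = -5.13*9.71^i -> [-5.13, -49.81, -483.68, -4696.51, -45603.09]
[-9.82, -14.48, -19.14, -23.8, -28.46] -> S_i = -9.82 + -4.66*i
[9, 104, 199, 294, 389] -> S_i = 9 + 95*i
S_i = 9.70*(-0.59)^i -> [9.7, -5.72, 3.38, -1.99, 1.18]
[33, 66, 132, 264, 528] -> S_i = 33*2^i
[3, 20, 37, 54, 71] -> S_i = 3 + 17*i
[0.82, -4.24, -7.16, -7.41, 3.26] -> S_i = Random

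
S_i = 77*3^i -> [77, 231, 693, 2079, 6237]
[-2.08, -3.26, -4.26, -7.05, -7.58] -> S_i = Random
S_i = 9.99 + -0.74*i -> [9.99, 9.25, 8.51, 7.77, 7.03]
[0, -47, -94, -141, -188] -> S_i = 0 + -47*i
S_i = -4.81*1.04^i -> [-4.81, -5.0, -5.2, -5.41, -5.63]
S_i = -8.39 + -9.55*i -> [-8.39, -17.94, -27.49, -37.04, -46.59]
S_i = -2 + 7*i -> [-2, 5, 12, 19, 26]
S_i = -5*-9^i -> [-5, 45, -405, 3645, -32805]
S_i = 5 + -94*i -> [5, -89, -183, -277, -371]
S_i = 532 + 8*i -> [532, 540, 548, 556, 564]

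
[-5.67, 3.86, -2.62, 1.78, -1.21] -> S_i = -5.67*(-0.68)^i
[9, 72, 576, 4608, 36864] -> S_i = 9*8^i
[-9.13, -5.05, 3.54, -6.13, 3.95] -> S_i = Random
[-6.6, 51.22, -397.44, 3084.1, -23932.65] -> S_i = -6.60*(-7.76)^i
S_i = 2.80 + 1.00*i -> [2.8, 3.8, 4.8, 5.8, 6.8]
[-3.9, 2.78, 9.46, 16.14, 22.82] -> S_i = -3.90 + 6.68*i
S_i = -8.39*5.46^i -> [-8.39, -45.81, -250.12, -1365.65, -7456.46]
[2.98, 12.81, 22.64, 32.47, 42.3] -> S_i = 2.98 + 9.83*i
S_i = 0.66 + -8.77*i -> [0.66, -8.11, -16.88, -25.65, -34.42]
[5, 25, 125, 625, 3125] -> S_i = 5*5^i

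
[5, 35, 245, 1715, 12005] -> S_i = 5*7^i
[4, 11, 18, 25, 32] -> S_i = 4 + 7*i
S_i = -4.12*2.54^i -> [-4.12, -10.46, -26.58, -67.51, -171.49]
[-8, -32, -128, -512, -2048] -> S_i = -8*4^i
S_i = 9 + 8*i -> [9, 17, 25, 33, 41]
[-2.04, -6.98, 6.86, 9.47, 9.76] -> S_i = Random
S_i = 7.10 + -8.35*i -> [7.1, -1.25, -9.6, -17.95, -26.3]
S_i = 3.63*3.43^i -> [3.63, 12.45, 42.71, 146.48, 502.44]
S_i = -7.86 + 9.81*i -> [-7.86, 1.95, 11.76, 21.57, 31.38]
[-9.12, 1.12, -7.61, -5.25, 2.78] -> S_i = Random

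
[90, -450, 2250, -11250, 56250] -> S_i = 90*-5^i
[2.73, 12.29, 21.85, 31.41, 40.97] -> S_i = 2.73 + 9.56*i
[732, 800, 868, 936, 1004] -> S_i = 732 + 68*i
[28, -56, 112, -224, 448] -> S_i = 28*-2^i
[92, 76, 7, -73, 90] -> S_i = Random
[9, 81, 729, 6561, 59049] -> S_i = 9*9^i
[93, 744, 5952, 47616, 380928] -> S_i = 93*8^i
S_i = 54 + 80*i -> [54, 134, 214, 294, 374]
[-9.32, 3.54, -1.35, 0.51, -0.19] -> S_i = -9.32*(-0.38)^i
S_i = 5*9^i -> [5, 45, 405, 3645, 32805]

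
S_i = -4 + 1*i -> [-4, -3, -2, -1, 0]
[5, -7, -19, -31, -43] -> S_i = 5 + -12*i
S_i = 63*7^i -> [63, 441, 3087, 21609, 151263]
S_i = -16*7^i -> [-16, -112, -784, -5488, -38416]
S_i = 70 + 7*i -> [70, 77, 84, 91, 98]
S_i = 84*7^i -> [84, 588, 4116, 28812, 201684]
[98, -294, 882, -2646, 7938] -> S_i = 98*-3^i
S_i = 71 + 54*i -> [71, 125, 179, 233, 287]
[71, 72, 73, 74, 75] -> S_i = 71 + 1*i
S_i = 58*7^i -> [58, 406, 2842, 19894, 139258]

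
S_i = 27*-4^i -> [27, -108, 432, -1728, 6912]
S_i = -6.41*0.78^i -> [-6.41, -5.0, -3.9, -3.04, -2.37]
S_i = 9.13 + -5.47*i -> [9.13, 3.66, -1.81, -7.28, -12.75]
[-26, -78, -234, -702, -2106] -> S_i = -26*3^i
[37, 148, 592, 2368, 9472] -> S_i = 37*4^i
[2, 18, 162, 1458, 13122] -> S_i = 2*9^i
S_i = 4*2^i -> [4, 8, 16, 32, 64]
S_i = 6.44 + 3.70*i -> [6.44, 10.14, 13.84, 17.54, 21.24]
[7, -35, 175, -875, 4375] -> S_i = 7*-5^i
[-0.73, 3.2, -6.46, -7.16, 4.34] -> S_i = Random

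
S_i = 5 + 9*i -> [5, 14, 23, 32, 41]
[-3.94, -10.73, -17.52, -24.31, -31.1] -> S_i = -3.94 + -6.79*i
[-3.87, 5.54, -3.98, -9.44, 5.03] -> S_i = Random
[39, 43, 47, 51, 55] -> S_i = 39 + 4*i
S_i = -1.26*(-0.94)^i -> [-1.26, 1.18, -1.11, 1.05, -0.98]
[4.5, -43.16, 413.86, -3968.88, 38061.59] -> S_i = 4.50*(-9.59)^i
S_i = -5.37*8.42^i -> [-5.37, -45.22, -380.71, -3205.61, -26991.23]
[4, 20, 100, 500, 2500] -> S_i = 4*5^i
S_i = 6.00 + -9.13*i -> [6.0, -3.13, -12.26, -21.39, -30.52]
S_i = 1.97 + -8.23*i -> [1.97, -6.26, -14.49, -22.72, -30.95]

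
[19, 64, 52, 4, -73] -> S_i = Random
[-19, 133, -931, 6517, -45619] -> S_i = -19*-7^i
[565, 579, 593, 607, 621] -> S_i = 565 + 14*i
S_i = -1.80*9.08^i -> [-1.8, -16.34, -148.4, -1347.5, -12235.34]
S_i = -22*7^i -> [-22, -154, -1078, -7546, -52822]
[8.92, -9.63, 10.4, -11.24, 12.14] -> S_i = 8.92*(-1.08)^i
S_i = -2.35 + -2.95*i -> [-2.35, -5.3, -8.25, -11.2, -14.15]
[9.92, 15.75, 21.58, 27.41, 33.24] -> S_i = 9.92 + 5.83*i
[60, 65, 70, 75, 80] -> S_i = 60 + 5*i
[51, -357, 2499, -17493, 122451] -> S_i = 51*-7^i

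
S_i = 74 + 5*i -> [74, 79, 84, 89, 94]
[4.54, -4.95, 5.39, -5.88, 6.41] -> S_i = 4.54*(-1.09)^i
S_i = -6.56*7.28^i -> [-6.56, -47.76, -347.67, -2531.03, -18425.93]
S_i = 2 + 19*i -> [2, 21, 40, 59, 78]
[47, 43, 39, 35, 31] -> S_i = 47 + -4*i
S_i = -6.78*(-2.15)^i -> [-6.78, 14.58, -31.34, 67.38, -144.87]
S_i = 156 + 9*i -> [156, 165, 174, 183, 192]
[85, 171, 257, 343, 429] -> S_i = 85 + 86*i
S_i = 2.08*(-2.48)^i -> [2.08, -5.16, 12.79, -31.73, 78.68]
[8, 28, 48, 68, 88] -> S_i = 8 + 20*i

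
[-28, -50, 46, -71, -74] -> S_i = Random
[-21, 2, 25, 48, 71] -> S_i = -21 + 23*i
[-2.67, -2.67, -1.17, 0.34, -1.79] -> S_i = Random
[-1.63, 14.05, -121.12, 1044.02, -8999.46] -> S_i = -1.63*(-8.62)^i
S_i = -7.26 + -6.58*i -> [-7.26, -13.84, -20.42, -27.0, -33.58]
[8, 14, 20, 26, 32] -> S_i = 8 + 6*i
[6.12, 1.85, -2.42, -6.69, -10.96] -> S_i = 6.12 + -4.27*i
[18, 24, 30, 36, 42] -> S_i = 18 + 6*i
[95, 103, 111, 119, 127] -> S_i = 95 + 8*i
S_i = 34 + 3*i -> [34, 37, 40, 43, 46]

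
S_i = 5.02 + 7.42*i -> [5.02, 12.44, 19.86, 27.28, 34.7]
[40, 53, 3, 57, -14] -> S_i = Random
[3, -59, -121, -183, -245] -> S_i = 3 + -62*i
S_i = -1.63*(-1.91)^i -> [-1.63, 3.11, -5.95, 11.36, -21.69]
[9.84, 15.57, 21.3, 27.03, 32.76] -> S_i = 9.84 + 5.73*i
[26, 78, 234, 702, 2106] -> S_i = 26*3^i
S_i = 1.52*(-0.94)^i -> [1.52, -1.43, 1.34, -1.26, 1.19]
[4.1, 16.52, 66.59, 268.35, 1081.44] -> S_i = 4.10*4.03^i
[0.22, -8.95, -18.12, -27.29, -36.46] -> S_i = 0.22 + -9.17*i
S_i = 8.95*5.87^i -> [8.95, 52.54, 308.39, 1810.24, 10626.14]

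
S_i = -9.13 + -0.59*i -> [-9.13, -9.72, -10.31, -10.9, -11.49]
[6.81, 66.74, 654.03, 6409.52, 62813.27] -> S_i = 6.81*9.80^i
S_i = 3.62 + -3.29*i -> [3.62, 0.33, -2.96, -6.25, -9.54]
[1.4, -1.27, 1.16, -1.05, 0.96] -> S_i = 1.40*(-0.91)^i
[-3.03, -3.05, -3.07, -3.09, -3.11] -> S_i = -3.03 + -0.02*i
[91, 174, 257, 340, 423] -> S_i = 91 + 83*i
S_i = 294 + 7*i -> [294, 301, 308, 315, 322]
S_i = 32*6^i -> [32, 192, 1152, 6912, 41472]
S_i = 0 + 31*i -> [0, 31, 62, 93, 124]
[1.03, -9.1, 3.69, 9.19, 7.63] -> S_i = Random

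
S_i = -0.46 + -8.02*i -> [-0.46, -8.48, -16.5, -24.52, -32.54]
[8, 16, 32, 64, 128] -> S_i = 8*2^i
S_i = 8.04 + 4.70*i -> [8.04, 12.74, 17.44, 22.14, 26.84]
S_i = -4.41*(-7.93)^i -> [-4.41, 34.97, -277.32, 2199.17, -17439.39]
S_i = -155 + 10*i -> [-155, -145, -135, -125, -115]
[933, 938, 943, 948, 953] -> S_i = 933 + 5*i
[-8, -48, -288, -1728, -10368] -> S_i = -8*6^i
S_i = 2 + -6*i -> [2, -4, -10, -16, -22]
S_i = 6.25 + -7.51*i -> [6.25, -1.26, -8.77, -16.28, -23.79]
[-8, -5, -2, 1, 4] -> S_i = -8 + 3*i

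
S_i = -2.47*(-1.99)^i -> [-2.47, 4.92, -9.78, 19.47, -38.74]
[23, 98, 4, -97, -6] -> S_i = Random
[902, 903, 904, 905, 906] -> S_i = 902 + 1*i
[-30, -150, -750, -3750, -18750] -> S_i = -30*5^i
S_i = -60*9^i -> [-60, -540, -4860, -43740, -393660]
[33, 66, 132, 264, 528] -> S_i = 33*2^i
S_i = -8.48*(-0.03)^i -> [-8.48, 0.25, -0.01, 0.0, -0.0]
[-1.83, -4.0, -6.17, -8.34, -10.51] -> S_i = -1.83 + -2.17*i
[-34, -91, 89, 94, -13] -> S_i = Random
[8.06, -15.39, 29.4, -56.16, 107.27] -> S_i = 8.06*(-1.91)^i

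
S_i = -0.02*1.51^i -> [-0.02, -0.03, -0.05, -0.07, -0.1]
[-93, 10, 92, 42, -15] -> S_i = Random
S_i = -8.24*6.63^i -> [-8.24, -54.63, -362.2, -2401.42, -15921.4]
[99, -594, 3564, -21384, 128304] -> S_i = 99*-6^i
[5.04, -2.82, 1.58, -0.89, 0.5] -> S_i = 5.04*(-0.56)^i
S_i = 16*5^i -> [16, 80, 400, 2000, 10000]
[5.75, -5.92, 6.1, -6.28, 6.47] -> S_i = 5.75*(-1.03)^i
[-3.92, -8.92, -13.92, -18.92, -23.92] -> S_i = -3.92 + -5.00*i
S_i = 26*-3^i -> [26, -78, 234, -702, 2106]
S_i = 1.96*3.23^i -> [1.96, 6.33, 20.45, 66.05, 213.34]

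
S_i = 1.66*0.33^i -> [1.66, 0.55, 0.18, 0.06, 0.02]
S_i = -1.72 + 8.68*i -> [-1.72, 6.96, 15.64, 24.32, 33.0]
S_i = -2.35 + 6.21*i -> [-2.35, 3.86, 10.07, 16.28, 22.49]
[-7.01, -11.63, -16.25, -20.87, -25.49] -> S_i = -7.01 + -4.62*i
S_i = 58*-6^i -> [58, -348, 2088, -12528, 75168]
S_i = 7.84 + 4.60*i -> [7.84, 12.44, 17.04, 21.64, 26.24]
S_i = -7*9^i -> [-7, -63, -567, -5103, -45927]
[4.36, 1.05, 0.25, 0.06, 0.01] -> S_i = 4.36*0.24^i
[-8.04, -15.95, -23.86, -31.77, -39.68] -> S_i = -8.04 + -7.91*i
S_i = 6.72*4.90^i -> [6.72, 32.93, 161.35, 790.6, 3873.95]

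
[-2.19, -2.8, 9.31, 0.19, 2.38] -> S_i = Random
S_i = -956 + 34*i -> [-956, -922, -888, -854, -820]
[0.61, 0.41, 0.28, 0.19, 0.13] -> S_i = 0.61*0.68^i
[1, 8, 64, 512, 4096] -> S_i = 1*8^i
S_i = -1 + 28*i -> [-1, 27, 55, 83, 111]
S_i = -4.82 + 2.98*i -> [-4.82, -1.84, 1.14, 4.12, 7.1]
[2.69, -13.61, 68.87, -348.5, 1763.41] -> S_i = 2.69*(-5.06)^i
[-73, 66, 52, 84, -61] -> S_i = Random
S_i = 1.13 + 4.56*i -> [1.13, 5.69, 10.25, 14.81, 19.37]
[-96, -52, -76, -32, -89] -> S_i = Random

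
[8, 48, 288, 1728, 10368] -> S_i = 8*6^i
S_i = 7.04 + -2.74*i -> [7.04, 4.3, 1.56, -1.18, -3.92]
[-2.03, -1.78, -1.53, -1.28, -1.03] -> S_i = -2.03 + 0.25*i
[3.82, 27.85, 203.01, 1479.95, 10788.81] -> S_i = 3.82*7.29^i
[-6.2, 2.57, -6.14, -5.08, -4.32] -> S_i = Random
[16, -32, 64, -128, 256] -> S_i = 16*-2^i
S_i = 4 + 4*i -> [4, 8, 12, 16, 20]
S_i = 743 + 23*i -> [743, 766, 789, 812, 835]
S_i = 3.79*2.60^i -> [3.79, 9.85, 25.62, 66.61, 173.19]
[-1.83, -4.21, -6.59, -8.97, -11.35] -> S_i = -1.83 + -2.38*i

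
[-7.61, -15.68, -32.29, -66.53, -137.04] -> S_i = -7.61*2.06^i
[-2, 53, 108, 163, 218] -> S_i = -2 + 55*i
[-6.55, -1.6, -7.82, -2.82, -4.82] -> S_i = Random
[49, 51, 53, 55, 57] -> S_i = 49 + 2*i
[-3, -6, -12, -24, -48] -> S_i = -3*2^i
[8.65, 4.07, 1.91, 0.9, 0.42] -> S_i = 8.65*0.47^i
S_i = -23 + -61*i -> [-23, -84, -145, -206, -267]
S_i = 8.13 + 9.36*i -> [8.13, 17.49, 26.85, 36.21, 45.57]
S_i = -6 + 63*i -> [-6, 57, 120, 183, 246]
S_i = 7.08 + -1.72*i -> [7.08, 5.36, 3.64, 1.92, 0.2]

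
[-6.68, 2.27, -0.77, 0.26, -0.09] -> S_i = -6.68*(-0.34)^i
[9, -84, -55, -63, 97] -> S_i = Random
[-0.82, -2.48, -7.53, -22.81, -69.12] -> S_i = -0.82*3.03^i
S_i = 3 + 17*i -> [3, 20, 37, 54, 71]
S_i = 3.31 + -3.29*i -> [3.31, 0.02, -3.27, -6.56, -9.85]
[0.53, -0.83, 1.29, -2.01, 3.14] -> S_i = 0.53*(-1.56)^i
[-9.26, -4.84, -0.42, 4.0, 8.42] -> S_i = -9.26 + 4.42*i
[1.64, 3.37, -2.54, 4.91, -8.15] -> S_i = Random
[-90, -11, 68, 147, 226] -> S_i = -90 + 79*i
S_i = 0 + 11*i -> [0, 11, 22, 33, 44]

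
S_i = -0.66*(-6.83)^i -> [-0.66, 4.51, -30.79, 210.28, -1436.24]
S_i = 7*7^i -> [7, 49, 343, 2401, 16807]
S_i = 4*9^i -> [4, 36, 324, 2916, 26244]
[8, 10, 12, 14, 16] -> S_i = 8 + 2*i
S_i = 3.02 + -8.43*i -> [3.02, -5.41, -13.84, -22.27, -30.7]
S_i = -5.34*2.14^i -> [-5.34, -11.43, -24.46, -52.33, -111.99]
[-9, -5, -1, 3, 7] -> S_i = -9 + 4*i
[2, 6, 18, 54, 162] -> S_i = 2*3^i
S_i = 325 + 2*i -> [325, 327, 329, 331, 333]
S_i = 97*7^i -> [97, 679, 4753, 33271, 232897]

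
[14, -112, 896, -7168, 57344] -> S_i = 14*-8^i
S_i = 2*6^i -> [2, 12, 72, 432, 2592]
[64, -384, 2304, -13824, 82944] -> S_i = 64*-6^i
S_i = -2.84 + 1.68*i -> [-2.84, -1.16, 0.52, 2.2, 3.88]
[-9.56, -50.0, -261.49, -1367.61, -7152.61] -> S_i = -9.56*5.23^i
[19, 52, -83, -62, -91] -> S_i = Random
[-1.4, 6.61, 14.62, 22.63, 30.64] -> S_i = -1.40 + 8.01*i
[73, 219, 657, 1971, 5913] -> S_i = 73*3^i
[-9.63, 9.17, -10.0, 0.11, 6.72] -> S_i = Random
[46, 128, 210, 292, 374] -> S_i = 46 + 82*i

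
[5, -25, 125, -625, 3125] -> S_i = 5*-5^i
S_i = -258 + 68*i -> [-258, -190, -122, -54, 14]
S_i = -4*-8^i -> [-4, 32, -256, 2048, -16384]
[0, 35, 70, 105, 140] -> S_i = 0 + 35*i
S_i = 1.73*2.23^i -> [1.73, 3.86, 8.6, 19.18, 42.78]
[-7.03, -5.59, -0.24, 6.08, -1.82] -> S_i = Random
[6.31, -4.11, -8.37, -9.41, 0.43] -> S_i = Random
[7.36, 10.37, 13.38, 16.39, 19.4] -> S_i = 7.36 + 3.01*i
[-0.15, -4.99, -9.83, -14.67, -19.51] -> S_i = -0.15 + -4.84*i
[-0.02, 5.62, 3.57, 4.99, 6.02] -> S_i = Random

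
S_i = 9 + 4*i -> [9, 13, 17, 21, 25]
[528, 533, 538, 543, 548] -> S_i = 528 + 5*i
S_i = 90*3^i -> [90, 270, 810, 2430, 7290]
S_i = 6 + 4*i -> [6, 10, 14, 18, 22]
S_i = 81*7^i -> [81, 567, 3969, 27783, 194481]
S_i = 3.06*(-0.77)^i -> [3.06, -2.36, 1.81, -1.4, 1.08]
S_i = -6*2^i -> [-6, -12, -24, -48, -96]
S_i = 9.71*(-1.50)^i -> [9.71, -14.57, 21.85, -32.77, 49.16]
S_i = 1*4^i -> [1, 4, 16, 64, 256]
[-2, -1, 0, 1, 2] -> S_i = -2 + 1*i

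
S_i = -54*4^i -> [-54, -216, -864, -3456, -13824]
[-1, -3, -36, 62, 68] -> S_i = Random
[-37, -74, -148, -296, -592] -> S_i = -37*2^i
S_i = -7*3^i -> [-7, -21, -63, -189, -567]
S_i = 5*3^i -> [5, 15, 45, 135, 405]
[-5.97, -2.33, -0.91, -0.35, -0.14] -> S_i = -5.97*0.39^i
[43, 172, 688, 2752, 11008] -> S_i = 43*4^i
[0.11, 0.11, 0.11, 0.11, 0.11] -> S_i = 0.11*0.99^i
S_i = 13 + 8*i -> [13, 21, 29, 37, 45]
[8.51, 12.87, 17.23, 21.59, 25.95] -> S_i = 8.51 + 4.36*i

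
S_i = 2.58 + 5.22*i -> [2.58, 7.8, 13.02, 18.24, 23.46]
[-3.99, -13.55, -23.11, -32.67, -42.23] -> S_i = -3.99 + -9.56*i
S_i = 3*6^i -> [3, 18, 108, 648, 3888]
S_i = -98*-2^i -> [-98, 196, -392, 784, -1568]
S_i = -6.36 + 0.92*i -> [-6.36, -5.44, -4.52, -3.6, -2.68]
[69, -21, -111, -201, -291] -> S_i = 69 + -90*i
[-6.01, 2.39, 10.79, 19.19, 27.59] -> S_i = -6.01 + 8.40*i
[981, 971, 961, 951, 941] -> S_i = 981 + -10*i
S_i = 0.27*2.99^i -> [0.27, 0.81, 2.41, 7.22, 21.58]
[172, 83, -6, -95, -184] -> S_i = 172 + -89*i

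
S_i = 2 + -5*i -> [2, -3, -8, -13, -18]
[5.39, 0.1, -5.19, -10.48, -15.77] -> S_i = 5.39 + -5.29*i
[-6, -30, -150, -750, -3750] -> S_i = -6*5^i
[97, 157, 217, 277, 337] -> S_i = 97 + 60*i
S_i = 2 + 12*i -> [2, 14, 26, 38, 50]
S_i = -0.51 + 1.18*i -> [-0.51, 0.67, 1.85, 3.03, 4.21]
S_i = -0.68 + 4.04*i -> [-0.68, 3.36, 7.4, 11.44, 15.48]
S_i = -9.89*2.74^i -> [-9.89, -27.1, -74.25, -203.45, -557.44]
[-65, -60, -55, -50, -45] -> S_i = -65 + 5*i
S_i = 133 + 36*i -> [133, 169, 205, 241, 277]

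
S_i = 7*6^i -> [7, 42, 252, 1512, 9072]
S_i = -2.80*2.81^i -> [-2.8, -7.87, -22.11, -62.13, -174.58]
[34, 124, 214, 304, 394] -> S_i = 34 + 90*i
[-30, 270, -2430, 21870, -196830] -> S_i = -30*-9^i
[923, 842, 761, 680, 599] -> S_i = 923 + -81*i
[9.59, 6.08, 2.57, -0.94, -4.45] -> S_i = 9.59 + -3.51*i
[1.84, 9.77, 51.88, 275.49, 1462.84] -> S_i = 1.84*5.31^i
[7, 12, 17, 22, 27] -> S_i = 7 + 5*i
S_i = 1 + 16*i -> [1, 17, 33, 49, 65]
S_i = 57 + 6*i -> [57, 63, 69, 75, 81]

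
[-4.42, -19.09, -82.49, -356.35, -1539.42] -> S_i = -4.42*4.32^i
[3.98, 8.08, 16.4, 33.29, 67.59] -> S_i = 3.98*2.03^i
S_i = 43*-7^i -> [43, -301, 2107, -14749, 103243]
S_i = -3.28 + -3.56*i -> [-3.28, -6.84, -10.4, -13.96, -17.52]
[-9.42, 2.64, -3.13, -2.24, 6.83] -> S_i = Random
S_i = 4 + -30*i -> [4, -26, -56, -86, -116]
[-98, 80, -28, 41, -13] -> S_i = Random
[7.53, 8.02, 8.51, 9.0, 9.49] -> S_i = 7.53 + 0.49*i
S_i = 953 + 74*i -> [953, 1027, 1101, 1175, 1249]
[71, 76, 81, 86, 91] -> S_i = 71 + 5*i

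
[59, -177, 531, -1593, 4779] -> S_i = 59*-3^i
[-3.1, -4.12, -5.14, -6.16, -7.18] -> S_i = -3.10 + -1.02*i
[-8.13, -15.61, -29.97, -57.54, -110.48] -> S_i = -8.13*1.92^i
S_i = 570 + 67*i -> [570, 637, 704, 771, 838]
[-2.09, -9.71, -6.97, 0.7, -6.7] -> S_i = Random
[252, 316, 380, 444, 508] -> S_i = 252 + 64*i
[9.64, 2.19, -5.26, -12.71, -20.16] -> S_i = 9.64 + -7.45*i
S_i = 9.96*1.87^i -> [9.96, 18.63, 34.83, 65.13, 121.79]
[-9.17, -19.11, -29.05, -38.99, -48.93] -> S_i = -9.17 + -9.94*i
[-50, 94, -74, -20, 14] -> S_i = Random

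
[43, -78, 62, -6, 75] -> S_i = Random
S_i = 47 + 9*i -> [47, 56, 65, 74, 83]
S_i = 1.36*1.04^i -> [1.36, 1.41, 1.47, 1.53, 1.59]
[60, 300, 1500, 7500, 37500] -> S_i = 60*5^i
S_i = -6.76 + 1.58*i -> [-6.76, -5.18, -3.6, -2.02, -0.44]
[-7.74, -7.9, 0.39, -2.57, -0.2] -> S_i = Random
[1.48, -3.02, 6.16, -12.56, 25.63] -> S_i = 1.48*(-2.04)^i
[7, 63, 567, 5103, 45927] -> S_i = 7*9^i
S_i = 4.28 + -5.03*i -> [4.28, -0.75, -5.78, -10.81, -15.84]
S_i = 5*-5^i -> [5, -25, 125, -625, 3125]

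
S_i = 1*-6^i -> [1, -6, 36, -216, 1296]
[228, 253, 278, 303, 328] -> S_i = 228 + 25*i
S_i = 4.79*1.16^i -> [4.79, 5.56, 6.45, 7.48, 8.67]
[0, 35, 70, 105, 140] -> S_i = 0 + 35*i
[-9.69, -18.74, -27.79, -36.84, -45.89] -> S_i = -9.69 + -9.05*i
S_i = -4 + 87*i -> [-4, 83, 170, 257, 344]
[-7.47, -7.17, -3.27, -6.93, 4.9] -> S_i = Random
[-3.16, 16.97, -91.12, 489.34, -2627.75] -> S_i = -3.16*(-5.37)^i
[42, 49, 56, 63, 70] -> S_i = 42 + 7*i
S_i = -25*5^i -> [-25, -125, -625, -3125, -15625]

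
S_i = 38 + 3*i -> [38, 41, 44, 47, 50]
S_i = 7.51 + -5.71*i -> [7.51, 1.8, -3.91, -9.62, -15.33]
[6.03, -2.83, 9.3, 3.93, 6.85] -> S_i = Random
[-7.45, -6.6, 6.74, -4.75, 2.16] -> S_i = Random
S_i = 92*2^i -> [92, 184, 368, 736, 1472]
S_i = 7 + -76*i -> [7, -69, -145, -221, -297]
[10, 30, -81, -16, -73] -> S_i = Random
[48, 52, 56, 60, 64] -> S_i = 48 + 4*i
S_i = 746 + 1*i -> [746, 747, 748, 749, 750]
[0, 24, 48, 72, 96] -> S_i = 0 + 24*i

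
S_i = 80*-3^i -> [80, -240, 720, -2160, 6480]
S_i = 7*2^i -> [7, 14, 28, 56, 112]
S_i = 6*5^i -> [6, 30, 150, 750, 3750]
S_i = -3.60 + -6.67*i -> [-3.6, -10.27, -16.94, -23.61, -30.28]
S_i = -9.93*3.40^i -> [-9.93, -33.76, -114.79, -390.29, -1326.98]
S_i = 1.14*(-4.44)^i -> [1.14, -5.06, 22.47, -99.78, 443.03]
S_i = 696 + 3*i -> [696, 699, 702, 705, 708]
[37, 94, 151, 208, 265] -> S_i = 37 + 57*i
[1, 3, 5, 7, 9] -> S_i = 1 + 2*i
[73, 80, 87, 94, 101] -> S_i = 73 + 7*i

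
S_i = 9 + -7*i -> [9, 2, -5, -12, -19]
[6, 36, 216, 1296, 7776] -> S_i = 6*6^i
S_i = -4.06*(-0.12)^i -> [-4.06, 0.49, -0.06, 0.01, -0.0]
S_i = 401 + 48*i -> [401, 449, 497, 545, 593]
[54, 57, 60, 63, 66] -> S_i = 54 + 3*i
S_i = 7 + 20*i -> [7, 27, 47, 67, 87]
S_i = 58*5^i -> [58, 290, 1450, 7250, 36250]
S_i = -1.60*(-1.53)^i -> [-1.6, 2.45, -3.75, 5.73, -8.77]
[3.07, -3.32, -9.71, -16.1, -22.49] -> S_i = 3.07 + -6.39*i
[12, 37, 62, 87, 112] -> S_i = 12 + 25*i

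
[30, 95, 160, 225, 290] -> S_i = 30 + 65*i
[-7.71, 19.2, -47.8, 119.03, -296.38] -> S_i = -7.71*(-2.49)^i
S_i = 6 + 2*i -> [6, 8, 10, 12, 14]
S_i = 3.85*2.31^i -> [3.85, 8.89, 20.54, 47.46, 109.62]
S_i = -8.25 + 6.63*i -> [-8.25, -1.62, 5.01, 11.64, 18.27]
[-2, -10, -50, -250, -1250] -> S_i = -2*5^i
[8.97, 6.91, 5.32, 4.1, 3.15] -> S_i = 8.97*0.77^i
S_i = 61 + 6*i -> [61, 67, 73, 79, 85]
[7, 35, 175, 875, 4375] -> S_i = 7*5^i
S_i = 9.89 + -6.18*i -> [9.89, 3.71, -2.47, -8.65, -14.83]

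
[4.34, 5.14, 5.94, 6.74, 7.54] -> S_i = 4.34 + 0.80*i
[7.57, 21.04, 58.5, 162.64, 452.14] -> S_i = 7.57*2.78^i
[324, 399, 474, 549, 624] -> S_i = 324 + 75*i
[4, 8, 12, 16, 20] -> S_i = 4 + 4*i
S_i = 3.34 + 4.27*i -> [3.34, 7.61, 11.88, 16.15, 20.42]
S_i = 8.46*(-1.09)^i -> [8.46, -9.22, 10.05, -10.96, 11.94]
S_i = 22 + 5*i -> [22, 27, 32, 37, 42]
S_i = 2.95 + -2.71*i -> [2.95, 0.24, -2.47, -5.18, -7.89]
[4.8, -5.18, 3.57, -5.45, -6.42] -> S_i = Random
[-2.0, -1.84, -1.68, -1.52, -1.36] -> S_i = -2.00 + 0.16*i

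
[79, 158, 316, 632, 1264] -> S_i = 79*2^i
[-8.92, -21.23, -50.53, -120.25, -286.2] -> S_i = -8.92*2.38^i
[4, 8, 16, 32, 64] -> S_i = 4*2^i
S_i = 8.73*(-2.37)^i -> [8.73, -20.69, 49.04, -116.21, 275.43]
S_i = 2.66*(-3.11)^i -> [2.66, -8.27, 25.73, -80.01, 248.84]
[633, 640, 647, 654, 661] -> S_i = 633 + 7*i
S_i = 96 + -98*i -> [96, -2, -100, -198, -296]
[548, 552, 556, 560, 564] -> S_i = 548 + 4*i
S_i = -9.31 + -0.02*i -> [-9.31, -9.33, -9.35, -9.37, -9.39]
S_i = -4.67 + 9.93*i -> [-4.67, 5.26, 15.19, 25.12, 35.05]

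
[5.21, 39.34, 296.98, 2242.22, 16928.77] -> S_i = 5.21*7.55^i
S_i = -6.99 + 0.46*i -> [-6.99, -6.53, -6.07, -5.61, -5.15]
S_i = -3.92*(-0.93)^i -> [-3.92, 3.65, -3.39, 3.15, -2.93]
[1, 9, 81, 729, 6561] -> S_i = 1*9^i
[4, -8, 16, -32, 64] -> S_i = 4*-2^i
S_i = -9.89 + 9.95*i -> [-9.89, 0.06, 10.01, 19.96, 29.91]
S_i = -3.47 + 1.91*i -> [-3.47, -1.56, 0.35, 2.26, 4.17]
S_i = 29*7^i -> [29, 203, 1421, 9947, 69629]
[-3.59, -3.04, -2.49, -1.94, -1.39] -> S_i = -3.59 + 0.55*i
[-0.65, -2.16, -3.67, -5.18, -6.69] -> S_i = -0.65 + -1.51*i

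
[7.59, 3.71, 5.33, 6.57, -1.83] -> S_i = Random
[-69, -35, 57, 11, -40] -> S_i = Random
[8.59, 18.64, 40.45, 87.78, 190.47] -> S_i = 8.59*2.17^i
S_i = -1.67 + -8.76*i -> [-1.67, -10.43, -19.19, -27.95, -36.71]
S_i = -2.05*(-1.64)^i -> [-2.05, 3.36, -5.51, 9.04, -14.83]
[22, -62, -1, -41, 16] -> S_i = Random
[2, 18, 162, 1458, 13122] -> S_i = 2*9^i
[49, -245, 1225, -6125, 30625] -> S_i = 49*-5^i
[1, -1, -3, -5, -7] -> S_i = 1 + -2*i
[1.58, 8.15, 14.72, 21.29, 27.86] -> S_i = 1.58 + 6.57*i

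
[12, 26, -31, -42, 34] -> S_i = Random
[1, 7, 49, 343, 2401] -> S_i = 1*7^i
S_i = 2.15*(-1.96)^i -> [2.15, -4.21, 8.26, -16.19, 31.73]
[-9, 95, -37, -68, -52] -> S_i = Random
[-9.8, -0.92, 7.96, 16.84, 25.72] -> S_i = -9.80 + 8.88*i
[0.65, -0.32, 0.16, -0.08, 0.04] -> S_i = 0.65*(-0.49)^i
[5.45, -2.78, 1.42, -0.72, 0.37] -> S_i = 5.45*(-0.51)^i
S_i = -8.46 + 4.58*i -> [-8.46, -3.88, 0.7, 5.28, 9.86]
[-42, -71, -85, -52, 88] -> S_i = Random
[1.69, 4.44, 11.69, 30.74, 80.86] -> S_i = 1.69*2.63^i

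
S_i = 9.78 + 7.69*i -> [9.78, 17.47, 25.16, 32.85, 40.54]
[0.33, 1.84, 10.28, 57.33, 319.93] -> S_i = 0.33*5.58^i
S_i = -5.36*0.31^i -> [-5.36, -1.66, -0.52, -0.16, -0.05]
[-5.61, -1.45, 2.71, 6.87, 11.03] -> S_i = -5.61 + 4.16*i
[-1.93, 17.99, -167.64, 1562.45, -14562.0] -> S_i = -1.93*(-9.32)^i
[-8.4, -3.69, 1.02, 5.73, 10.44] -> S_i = -8.40 + 4.71*i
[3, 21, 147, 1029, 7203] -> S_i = 3*7^i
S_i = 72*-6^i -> [72, -432, 2592, -15552, 93312]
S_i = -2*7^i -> [-2, -14, -98, -686, -4802]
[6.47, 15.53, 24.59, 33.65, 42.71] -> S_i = 6.47 + 9.06*i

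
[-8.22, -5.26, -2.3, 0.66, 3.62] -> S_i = -8.22 + 2.96*i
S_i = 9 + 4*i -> [9, 13, 17, 21, 25]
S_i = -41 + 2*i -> [-41, -39, -37, -35, -33]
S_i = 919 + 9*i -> [919, 928, 937, 946, 955]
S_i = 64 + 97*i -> [64, 161, 258, 355, 452]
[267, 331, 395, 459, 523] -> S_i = 267 + 64*i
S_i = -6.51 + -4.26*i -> [-6.51, -10.77, -15.03, -19.29, -23.55]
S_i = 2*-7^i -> [2, -14, 98, -686, 4802]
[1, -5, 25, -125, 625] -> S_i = 1*-5^i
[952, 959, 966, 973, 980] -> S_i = 952 + 7*i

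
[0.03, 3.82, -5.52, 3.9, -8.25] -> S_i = Random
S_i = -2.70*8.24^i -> [-2.7, -22.25, -183.32, -1510.59, -12447.23]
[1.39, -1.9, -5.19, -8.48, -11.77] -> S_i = 1.39 + -3.29*i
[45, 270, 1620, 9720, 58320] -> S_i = 45*6^i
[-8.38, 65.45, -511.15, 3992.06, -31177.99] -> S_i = -8.38*(-7.81)^i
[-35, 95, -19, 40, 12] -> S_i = Random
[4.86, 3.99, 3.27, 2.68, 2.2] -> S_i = 4.86*0.82^i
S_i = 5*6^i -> [5, 30, 180, 1080, 6480]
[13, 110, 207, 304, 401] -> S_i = 13 + 97*i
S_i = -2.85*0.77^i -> [-2.85, -2.19, -1.69, -1.3, -1.0]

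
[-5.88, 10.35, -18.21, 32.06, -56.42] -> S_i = -5.88*(-1.76)^i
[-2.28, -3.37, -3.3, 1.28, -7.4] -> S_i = Random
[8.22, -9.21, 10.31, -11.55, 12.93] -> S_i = 8.22*(-1.12)^i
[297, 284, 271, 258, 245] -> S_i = 297 + -13*i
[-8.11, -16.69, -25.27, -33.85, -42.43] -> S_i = -8.11 + -8.58*i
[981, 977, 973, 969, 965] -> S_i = 981 + -4*i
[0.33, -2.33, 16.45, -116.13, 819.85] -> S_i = 0.33*(-7.06)^i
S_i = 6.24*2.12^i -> [6.24, 13.23, 28.05, 59.46, 126.05]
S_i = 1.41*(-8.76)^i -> [1.41, -12.35, 108.2, -947.83, 8303.01]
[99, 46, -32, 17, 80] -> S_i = Random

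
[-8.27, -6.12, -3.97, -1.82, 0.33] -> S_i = -8.27 + 2.15*i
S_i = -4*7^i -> [-4, -28, -196, -1372, -9604]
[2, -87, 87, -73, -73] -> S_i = Random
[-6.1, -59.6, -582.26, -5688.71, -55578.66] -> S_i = -6.10*9.77^i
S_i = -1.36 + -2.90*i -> [-1.36, -4.26, -7.16, -10.06, -12.96]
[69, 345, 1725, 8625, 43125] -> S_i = 69*5^i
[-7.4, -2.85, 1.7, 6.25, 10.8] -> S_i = -7.40 + 4.55*i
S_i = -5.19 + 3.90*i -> [-5.19, -1.29, 2.61, 6.51, 10.41]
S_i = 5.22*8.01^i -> [5.22, 41.81, 334.92, 2682.67, 21488.23]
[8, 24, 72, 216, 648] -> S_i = 8*3^i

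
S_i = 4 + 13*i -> [4, 17, 30, 43, 56]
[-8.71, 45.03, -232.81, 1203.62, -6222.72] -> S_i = -8.71*(-5.17)^i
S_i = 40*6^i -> [40, 240, 1440, 8640, 51840]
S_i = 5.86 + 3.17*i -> [5.86, 9.03, 12.2, 15.37, 18.54]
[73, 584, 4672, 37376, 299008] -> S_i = 73*8^i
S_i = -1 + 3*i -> [-1, 2, 5, 8, 11]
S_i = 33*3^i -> [33, 99, 297, 891, 2673]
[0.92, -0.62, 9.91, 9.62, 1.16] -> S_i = Random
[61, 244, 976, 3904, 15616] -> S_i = 61*4^i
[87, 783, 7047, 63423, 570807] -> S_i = 87*9^i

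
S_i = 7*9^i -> [7, 63, 567, 5103, 45927]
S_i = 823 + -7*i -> [823, 816, 809, 802, 795]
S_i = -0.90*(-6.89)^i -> [-0.9, 6.2, -42.72, 294.37, -2028.24]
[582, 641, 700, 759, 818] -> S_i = 582 + 59*i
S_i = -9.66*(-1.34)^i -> [-9.66, 12.94, -17.35, 23.24, -31.15]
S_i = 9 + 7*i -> [9, 16, 23, 30, 37]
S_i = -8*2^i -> [-8, -16, -32, -64, -128]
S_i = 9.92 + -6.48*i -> [9.92, 3.44, -3.04, -9.52, -16.0]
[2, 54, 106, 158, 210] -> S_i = 2 + 52*i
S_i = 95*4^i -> [95, 380, 1520, 6080, 24320]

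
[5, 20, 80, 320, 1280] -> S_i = 5*4^i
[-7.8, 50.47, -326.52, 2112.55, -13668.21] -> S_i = -7.80*(-6.47)^i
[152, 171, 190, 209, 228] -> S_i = 152 + 19*i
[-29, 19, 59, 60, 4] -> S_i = Random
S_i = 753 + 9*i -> [753, 762, 771, 780, 789]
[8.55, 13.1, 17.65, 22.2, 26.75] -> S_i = 8.55 + 4.55*i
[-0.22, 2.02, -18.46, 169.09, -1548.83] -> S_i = -0.22*(-9.16)^i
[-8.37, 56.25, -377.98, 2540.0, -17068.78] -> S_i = -8.37*(-6.72)^i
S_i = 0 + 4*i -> [0, 4, 8, 12, 16]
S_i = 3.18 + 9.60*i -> [3.18, 12.78, 22.38, 31.98, 41.58]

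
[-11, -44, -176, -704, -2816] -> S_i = -11*4^i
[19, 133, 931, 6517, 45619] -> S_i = 19*7^i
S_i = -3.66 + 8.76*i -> [-3.66, 5.1, 13.86, 22.62, 31.38]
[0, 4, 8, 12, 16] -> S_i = 0 + 4*i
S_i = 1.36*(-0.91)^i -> [1.36, -1.24, 1.13, -1.02, 0.93]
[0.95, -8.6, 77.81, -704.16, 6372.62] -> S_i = 0.95*(-9.05)^i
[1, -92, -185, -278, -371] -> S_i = 1 + -93*i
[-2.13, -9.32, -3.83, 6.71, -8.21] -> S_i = Random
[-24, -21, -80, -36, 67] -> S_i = Random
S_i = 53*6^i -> [53, 318, 1908, 11448, 68688]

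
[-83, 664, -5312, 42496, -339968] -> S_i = -83*-8^i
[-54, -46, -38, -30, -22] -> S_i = -54 + 8*i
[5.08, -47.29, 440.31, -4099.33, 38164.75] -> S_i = 5.08*(-9.31)^i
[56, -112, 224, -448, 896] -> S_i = 56*-2^i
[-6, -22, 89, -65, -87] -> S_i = Random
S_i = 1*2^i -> [1, 2, 4, 8, 16]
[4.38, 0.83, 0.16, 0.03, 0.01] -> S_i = 4.38*0.19^i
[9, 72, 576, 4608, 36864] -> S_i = 9*8^i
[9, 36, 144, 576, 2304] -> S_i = 9*4^i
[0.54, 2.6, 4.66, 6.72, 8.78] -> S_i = 0.54 + 2.06*i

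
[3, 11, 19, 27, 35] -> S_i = 3 + 8*i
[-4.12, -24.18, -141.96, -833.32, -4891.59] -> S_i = -4.12*5.87^i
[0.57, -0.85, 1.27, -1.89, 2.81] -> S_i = 0.57*(-1.49)^i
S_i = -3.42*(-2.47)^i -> [-3.42, 8.45, -20.87, 51.54, -127.3]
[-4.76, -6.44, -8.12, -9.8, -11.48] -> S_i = -4.76 + -1.68*i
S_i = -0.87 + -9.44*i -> [-0.87, -10.31, -19.75, -29.19, -38.63]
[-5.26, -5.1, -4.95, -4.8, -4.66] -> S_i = -5.26*0.97^i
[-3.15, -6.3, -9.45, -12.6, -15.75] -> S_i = -3.15 + -3.15*i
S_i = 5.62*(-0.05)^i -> [5.62, -0.28, 0.01, -0.0, 0.0]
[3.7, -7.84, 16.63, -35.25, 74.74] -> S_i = 3.70*(-2.12)^i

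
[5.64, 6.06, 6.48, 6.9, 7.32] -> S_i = 5.64 + 0.42*i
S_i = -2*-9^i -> [-2, 18, -162, 1458, -13122]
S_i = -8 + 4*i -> [-8, -4, 0, 4, 8]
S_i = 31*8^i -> [31, 248, 1984, 15872, 126976]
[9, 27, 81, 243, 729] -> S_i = 9*3^i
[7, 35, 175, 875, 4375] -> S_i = 7*5^i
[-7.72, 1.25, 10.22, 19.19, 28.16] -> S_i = -7.72 + 8.97*i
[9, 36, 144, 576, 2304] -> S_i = 9*4^i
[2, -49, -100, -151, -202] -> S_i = 2 + -51*i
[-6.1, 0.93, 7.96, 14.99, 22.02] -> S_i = -6.10 + 7.03*i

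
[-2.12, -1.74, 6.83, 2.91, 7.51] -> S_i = Random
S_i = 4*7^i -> [4, 28, 196, 1372, 9604]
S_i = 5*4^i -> [5, 20, 80, 320, 1280]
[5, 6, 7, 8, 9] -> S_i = 5 + 1*i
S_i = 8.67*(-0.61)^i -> [8.67, -5.29, 3.23, -1.97, 1.2]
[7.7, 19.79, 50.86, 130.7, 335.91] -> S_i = 7.70*2.57^i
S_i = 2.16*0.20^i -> [2.16, 0.43, 0.09, 0.02, 0.0]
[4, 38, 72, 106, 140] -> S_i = 4 + 34*i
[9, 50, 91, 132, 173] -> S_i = 9 + 41*i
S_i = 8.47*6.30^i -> [8.47, 53.36, 336.17, 2117.9, 13342.76]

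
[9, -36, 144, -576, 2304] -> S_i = 9*-4^i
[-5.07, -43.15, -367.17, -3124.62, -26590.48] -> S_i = -5.07*8.51^i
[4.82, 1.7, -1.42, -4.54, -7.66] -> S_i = 4.82 + -3.12*i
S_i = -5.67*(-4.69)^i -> [-5.67, 26.59, -124.72, 584.93, -2743.31]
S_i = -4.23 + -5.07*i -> [-4.23, -9.3, -14.37, -19.44, -24.51]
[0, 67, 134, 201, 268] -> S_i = 0 + 67*i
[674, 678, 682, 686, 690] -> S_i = 674 + 4*i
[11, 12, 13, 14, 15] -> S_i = 11 + 1*i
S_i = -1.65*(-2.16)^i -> [-1.65, 3.56, -7.7, 16.63, -35.92]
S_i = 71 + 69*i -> [71, 140, 209, 278, 347]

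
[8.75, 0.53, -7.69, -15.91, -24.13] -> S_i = 8.75 + -8.22*i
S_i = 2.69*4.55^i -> [2.69, 12.24, 55.69, 253.39, 1152.92]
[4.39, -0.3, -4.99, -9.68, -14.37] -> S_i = 4.39 + -4.69*i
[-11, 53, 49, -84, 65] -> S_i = Random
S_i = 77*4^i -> [77, 308, 1232, 4928, 19712]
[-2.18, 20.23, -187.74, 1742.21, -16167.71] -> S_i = -2.18*(-9.28)^i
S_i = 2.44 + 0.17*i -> [2.44, 2.61, 2.78, 2.95, 3.12]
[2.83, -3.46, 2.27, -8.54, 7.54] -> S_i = Random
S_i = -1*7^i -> [-1, -7, -49, -343, -2401]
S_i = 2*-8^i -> [2, -16, 128, -1024, 8192]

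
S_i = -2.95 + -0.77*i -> [-2.95, -3.72, -4.49, -5.26, -6.03]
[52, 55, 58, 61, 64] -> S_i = 52 + 3*i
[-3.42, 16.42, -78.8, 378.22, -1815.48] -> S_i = -3.42*(-4.80)^i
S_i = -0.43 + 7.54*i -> [-0.43, 7.11, 14.65, 22.19, 29.73]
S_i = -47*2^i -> [-47, -94, -188, -376, -752]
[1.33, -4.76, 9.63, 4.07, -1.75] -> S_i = Random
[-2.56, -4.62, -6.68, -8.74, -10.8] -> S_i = -2.56 + -2.06*i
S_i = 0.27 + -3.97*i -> [0.27, -3.7, -7.67, -11.64, -15.61]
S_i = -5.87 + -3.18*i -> [-5.87, -9.05, -12.23, -15.41, -18.59]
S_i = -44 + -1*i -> [-44, -45, -46, -47, -48]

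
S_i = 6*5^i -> [6, 30, 150, 750, 3750]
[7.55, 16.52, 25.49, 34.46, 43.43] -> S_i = 7.55 + 8.97*i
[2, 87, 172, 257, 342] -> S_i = 2 + 85*i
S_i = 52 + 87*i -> [52, 139, 226, 313, 400]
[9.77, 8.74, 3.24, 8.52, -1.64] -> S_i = Random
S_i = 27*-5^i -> [27, -135, 675, -3375, 16875]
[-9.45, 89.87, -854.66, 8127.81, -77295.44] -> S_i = -9.45*(-9.51)^i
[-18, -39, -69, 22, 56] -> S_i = Random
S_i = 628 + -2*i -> [628, 626, 624, 622, 620]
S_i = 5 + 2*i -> [5, 7, 9, 11, 13]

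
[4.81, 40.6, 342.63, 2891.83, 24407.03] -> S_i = 4.81*8.44^i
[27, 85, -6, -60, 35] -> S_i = Random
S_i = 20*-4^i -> [20, -80, 320, -1280, 5120]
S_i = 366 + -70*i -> [366, 296, 226, 156, 86]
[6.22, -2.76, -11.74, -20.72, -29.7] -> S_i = 6.22 + -8.98*i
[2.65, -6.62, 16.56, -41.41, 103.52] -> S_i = 2.65*(-2.50)^i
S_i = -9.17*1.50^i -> [-9.17, -13.76, -20.63, -30.95, -46.42]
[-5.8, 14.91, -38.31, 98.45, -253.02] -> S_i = -5.80*(-2.57)^i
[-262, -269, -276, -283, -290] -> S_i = -262 + -7*i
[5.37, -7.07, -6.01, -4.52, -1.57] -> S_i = Random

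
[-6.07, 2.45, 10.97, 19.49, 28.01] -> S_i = -6.07 + 8.52*i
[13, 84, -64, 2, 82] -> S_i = Random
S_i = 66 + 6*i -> [66, 72, 78, 84, 90]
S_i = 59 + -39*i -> [59, 20, -19, -58, -97]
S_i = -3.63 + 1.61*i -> [-3.63, -2.02, -0.41, 1.2, 2.81]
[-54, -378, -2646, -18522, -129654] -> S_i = -54*7^i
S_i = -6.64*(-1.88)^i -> [-6.64, 12.48, -23.47, 44.12, -82.95]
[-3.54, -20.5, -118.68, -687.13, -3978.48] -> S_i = -3.54*5.79^i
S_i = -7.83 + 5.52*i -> [-7.83, -2.31, 3.21, 8.73, 14.25]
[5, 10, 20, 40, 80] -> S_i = 5*2^i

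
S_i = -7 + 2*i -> [-7, -5, -3, -1, 1]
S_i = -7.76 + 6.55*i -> [-7.76, -1.21, 5.34, 11.89, 18.44]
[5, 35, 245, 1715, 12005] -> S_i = 5*7^i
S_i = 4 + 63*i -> [4, 67, 130, 193, 256]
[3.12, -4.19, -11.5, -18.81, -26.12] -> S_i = 3.12 + -7.31*i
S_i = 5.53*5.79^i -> [5.53, 32.02, 185.39, 1073.4, 6214.98]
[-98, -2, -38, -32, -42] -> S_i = Random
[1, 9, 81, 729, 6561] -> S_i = 1*9^i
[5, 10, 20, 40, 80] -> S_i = 5*2^i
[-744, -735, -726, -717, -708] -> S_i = -744 + 9*i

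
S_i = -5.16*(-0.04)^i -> [-5.16, 0.21, -0.01, 0.0, -0.0]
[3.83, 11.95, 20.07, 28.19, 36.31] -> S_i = 3.83 + 8.12*i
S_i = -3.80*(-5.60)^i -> [-3.8, 21.28, -119.17, 667.34, -3737.11]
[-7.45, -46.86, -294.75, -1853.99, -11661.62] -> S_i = -7.45*6.29^i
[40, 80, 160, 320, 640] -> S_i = 40*2^i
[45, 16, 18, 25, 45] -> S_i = Random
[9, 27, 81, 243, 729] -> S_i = 9*3^i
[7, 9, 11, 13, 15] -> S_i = 7 + 2*i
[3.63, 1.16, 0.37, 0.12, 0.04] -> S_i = 3.63*0.32^i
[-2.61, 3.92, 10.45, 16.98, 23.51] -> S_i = -2.61 + 6.53*i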